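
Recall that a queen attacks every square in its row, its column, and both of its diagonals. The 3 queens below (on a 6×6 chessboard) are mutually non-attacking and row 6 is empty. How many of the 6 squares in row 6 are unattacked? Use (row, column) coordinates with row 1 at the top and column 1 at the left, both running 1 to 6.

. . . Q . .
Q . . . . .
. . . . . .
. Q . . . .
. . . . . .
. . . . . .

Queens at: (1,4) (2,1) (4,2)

(1,4) attacks row 6 at column 4.
(2,1) attacks row 6 at column 1 and diagonals 5.
(4,2) attacks row 6 at column 2 and diagonals 4.
Attacked columns: {1, 2, 4, 5}. Safe: {3, 6}.

2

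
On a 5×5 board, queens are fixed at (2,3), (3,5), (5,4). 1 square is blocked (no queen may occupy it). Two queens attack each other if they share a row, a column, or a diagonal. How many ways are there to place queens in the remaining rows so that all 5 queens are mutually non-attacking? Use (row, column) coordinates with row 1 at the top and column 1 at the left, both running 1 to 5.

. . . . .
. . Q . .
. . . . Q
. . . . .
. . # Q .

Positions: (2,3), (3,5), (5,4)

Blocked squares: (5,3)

1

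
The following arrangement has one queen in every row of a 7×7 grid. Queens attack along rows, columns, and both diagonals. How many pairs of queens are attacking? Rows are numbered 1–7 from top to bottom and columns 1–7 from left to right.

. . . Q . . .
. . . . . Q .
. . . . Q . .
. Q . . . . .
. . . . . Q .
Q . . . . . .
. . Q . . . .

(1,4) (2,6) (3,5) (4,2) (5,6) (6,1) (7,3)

Same column: (2,6)–(5,6) (column 6).
Same diagonal: (2,6)–(3,5) (|2−3| = |6−5| = 1).
Total attacking pairs: 2.

2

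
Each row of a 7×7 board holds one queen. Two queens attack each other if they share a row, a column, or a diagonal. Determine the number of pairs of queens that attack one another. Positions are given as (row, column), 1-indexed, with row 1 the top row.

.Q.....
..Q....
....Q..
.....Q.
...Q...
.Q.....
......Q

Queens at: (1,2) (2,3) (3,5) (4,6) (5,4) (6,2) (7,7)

4

Same column: (1,2)–(6,2) (column 2).
Same diagonal: (1,2)–(2,3) (|1−2| = |2−3| = 1); (3,5)–(4,6) (|3−4| = |5−6| = 1); (3,5)–(6,2) (|3−6| = |5−2| = 3).
Total attacking pairs: 4.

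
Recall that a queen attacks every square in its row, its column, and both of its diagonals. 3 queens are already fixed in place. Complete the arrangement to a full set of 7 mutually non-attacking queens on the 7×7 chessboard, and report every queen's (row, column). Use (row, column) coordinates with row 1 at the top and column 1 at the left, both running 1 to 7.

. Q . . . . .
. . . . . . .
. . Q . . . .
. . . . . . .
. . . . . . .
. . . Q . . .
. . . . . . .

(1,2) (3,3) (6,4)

Row 2: attacked by (1,2)→{1,2,3}; (3,3)→{2,3,4}; (6,4)→{4}. Safe: 5, 6, 7. Place at column 5.
Row 4: attacked by (1,2)→{2,5}; (2,5)→{3,5,7}; (3,3)→{2,3,4}; (6,4)→{2,4,6}. Safe: 1. Place at column 1.
Row 5: attacked by (1,2)→{2,6}; (2,5)→{2,5}; (3,3)→{1,3,5}; (4,1)→{1,2}; (6,4)→{3,4,5}. Safe: 7. Place at column 7.
Row 7: attacked by (1,2)→{2}; (2,5)→{5}; (3,3)→{3,7}; (4,1)→{1,4}; (5,7)→{5,7}; (6,4)→{3,4,5}. Safe: 6. Place at column 6.
Columns [2, 5, 3, 1, 7, 4, 6], r−c [-1, -3, 0, 3, -2, 2, 1], r+c [3, 7, 6, 5, 12, 10, 13] are all distinct, so no two queens attack.

(1,2) (2,5) (3,3) (4,1) (5,7) (6,4) (7,6)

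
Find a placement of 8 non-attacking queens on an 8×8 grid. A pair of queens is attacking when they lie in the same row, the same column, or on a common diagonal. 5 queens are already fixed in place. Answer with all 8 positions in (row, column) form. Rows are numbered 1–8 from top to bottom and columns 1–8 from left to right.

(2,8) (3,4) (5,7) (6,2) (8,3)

(1,5) (2,8) (3,4) (4,1) (5,7) (6,2) (7,6) (8,3)

Row 1: attacked by (2,8)→{7,8}; (3,4)→{2,4,6}; (5,7)→{3,7}; (6,2)→{2,7}; (8,3)→{3}. Safe: 1, 5. Place at column 5.
Row 4: attacked by (1,5)→{2,5,8}; (2,8)→{6,8}; (3,4)→{3,4,5}; (5,7)→{6,7,8}; (6,2)→{2,4}; (8,3)→{3,7}. Safe: 1. Place at column 1.
Row 7: attacked by (1,5)→{5}; (2,8)→{3,8}; (3,4)→{4,8}; (4,1)→{1,4}; (5,7)→{5,7}; (6,2)→{1,2,3}; (8,3)→{2,3,4}. Safe: 6. Place at column 6.
Columns [5, 8, 4, 1, 7, 2, 6, 3], r−c [-4, -6, -1, 3, -2, 4, 1, 5], r+c [6, 10, 7, 5, 12, 8, 13, 11] are all distinct, so no two queens attack.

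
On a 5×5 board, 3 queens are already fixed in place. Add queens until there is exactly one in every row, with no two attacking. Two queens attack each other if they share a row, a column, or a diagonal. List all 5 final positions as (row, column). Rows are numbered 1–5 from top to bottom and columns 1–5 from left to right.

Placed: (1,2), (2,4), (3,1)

(1,2) (2,4) (3,1) (4,3) (5,5)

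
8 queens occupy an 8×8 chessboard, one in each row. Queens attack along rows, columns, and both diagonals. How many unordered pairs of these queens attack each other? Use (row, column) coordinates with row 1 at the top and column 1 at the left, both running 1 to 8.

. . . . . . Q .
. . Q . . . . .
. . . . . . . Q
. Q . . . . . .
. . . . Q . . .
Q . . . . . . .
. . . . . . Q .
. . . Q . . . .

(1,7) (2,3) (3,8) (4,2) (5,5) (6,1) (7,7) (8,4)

2

Same column: (1,7)–(7,7) (column 7).
Same diagonal: (5,5)–(7,7) (|5−7| = |5−7| = 2).
Total attacking pairs: 2.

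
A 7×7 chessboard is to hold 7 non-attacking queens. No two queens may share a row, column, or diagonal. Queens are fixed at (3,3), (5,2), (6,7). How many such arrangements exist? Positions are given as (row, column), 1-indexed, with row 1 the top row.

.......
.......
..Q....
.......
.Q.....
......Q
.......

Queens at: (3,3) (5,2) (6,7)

1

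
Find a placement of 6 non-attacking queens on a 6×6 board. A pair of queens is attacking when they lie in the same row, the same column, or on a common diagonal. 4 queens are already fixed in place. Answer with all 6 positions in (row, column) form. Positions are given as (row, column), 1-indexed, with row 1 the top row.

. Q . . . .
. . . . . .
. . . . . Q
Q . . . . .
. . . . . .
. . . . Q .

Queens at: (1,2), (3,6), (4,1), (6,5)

(1,2) (2,4) (3,6) (4,1) (5,3) (6,5)

Row 2: attacked by (1,2)→{1,2,3}; (3,6)→{5,6}; (4,1)→{1,3}; (6,5)→{1,5}. Safe: 4. Place at column 4.
Row 5: attacked by (1,2)→{2,6}; (2,4)→{1,4}; (3,6)→{4,6}; (4,1)→{1,2}; (6,5)→{4,5,6}. Safe: 3. Place at column 3.
Columns [2, 4, 6, 1, 3, 5], r−c [-1, -2, -3, 3, 2, 1], r+c [3, 6, 9, 5, 8, 11] are all distinct, so no two queens attack.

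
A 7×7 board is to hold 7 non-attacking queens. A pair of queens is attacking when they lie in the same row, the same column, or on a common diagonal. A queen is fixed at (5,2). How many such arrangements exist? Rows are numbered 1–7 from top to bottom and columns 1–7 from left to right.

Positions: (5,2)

6

Branch on row 1: col 1 → 1; col 3 → 1; col 4 → 2; col 5 → 1; col 7 → 1.
Sum: 1 + 1 + 2 + 1 + 1 = 6.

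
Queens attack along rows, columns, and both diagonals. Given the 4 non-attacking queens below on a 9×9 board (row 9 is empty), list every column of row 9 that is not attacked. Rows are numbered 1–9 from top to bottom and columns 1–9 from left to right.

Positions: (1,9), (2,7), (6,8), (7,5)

columns 2, 4, 6

(1,9) attacks row 9 at column 9 and diagonals 1.
(2,7) attacks row 9 at column 7.
(6,8) attacks row 9 at column 8 and diagonals 5.
(7,5) attacks row 9 at column 5 and diagonals 3, 7.
Attacked columns: {1, 3, 5, 7, 8, 9}. Safe: {2, 4, 6}.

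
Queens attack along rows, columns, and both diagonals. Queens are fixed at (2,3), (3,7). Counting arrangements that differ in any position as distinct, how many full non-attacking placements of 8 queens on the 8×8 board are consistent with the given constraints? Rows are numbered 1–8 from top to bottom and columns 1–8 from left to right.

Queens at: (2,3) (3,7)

3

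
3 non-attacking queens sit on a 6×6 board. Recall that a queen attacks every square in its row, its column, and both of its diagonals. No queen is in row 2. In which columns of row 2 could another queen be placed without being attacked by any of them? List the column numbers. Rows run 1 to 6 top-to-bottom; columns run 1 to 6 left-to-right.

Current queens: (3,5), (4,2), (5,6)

columns 1

(3,5) attacks row 2 at column 5 and diagonals 4, 6.
(4,2) attacks row 2 at column 2 and diagonals 4.
(5,6) attacks row 2 at column 6 and diagonals 3.
Attacked columns: {2, 3, 4, 5, 6}. Safe: {1}.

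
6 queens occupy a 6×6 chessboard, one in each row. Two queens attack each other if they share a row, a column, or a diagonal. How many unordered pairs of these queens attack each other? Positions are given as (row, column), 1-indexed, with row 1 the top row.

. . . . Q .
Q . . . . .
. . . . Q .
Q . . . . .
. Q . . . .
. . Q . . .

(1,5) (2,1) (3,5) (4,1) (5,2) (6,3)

5

Same column: (1,5)–(3,5) (column 5); (2,1)–(4,1) (column 1).
Same diagonal: (4,1)–(5,2) (|4−5| = |1−2| = 1); (4,1)–(6,3) (|4−6| = |1−3| = 2); (5,2)–(6,3) (|5−6| = |2−3| = 1).
Total attacking pairs: 5.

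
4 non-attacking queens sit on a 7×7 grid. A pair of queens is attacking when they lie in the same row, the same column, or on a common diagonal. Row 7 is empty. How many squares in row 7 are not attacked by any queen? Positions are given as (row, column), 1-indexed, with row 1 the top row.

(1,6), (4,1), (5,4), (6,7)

(1,6) attacks row 7 at column 6.
(4,1) attacks row 7 at column 1 and diagonals 4.
(5,4) attacks row 7 at column 4 and diagonals 2, 6.
(6,7) attacks row 7 at column 7 and diagonals 6.
Attacked columns: {1, 2, 4, 6, 7}. Safe: {3, 5}.

2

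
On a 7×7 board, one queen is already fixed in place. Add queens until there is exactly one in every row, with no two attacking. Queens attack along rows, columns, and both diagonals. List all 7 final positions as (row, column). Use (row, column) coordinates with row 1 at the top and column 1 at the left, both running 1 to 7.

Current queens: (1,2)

(1,2) (2,6) (3,3) (4,7) (5,4) (6,1) (7,5)

Row 2: attacked by (1,2)→{1,2,3}. Safe: 4, 5, 6, 7. Place at column 6.
Row 3: attacked by (1,2)→{2,4}; (2,6)→{5,6,7}. Safe: 1, 3. Place at column 3.
Row 4: attacked by (1,2)→{2,5}; (2,6)→{4,6}; (3,3)→{2,3,4}. Safe: 1, 7. Place at column 7.
Row 5: attacked by (1,2)→{2,6}; (2,6)→{3,6}; (3,3)→{1,3,5}; (4,7)→{6,7}. Safe: 4. Place at column 4.
Row 6: attacked by (1,2)→{2,7}; (2,6)→{2,6}; (3,3)→{3,6}; (4,7)→{5,7}; (5,4)→{3,4,5}. Safe: 1. Place at column 1.
Row 7: attacked by (1,2)→{2}; (2,6)→{1,6}; (3,3)→{3,7}; (4,7)→{4,7}; (5,4)→{2,4,6}; (6,1)→{1,2}. Safe: 5. Place at column 5.
Columns [2, 6, 3, 7, 4, 1, 5], r−c [-1, -4, 0, -3, 1, 5, 2], r+c [3, 8, 6, 11, 9, 7, 12] are all distinct, so no two queens attack.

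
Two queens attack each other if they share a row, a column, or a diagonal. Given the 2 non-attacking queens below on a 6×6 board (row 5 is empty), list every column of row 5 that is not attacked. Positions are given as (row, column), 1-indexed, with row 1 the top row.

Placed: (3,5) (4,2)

(3,5) attacks row 5 at column 5 and diagonals 3.
(4,2) attacks row 5 at column 2 and diagonals 1, 3.
Attacked columns: {1, 2, 3, 5}. Safe: {4, 6}.

columns 4, 6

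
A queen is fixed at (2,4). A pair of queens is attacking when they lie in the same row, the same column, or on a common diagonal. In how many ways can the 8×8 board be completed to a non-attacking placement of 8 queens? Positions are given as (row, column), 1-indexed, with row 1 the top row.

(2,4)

Branch on row 1: col 1 → 0; col 2 → 1; col 6 → 4; col 7 → 2; col 8 → 1.
Sum: 0 + 1 + 4 + 2 + 1 = 8.

8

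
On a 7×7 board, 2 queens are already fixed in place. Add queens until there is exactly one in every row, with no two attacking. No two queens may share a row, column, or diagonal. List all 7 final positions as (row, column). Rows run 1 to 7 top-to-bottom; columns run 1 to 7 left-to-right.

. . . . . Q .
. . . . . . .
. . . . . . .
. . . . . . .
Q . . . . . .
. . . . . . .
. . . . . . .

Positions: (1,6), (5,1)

(1,6) (2,3) (3,7) (4,4) (5,1) (6,5) (7,2)

Row 2: attacked by (1,6)→{5,6,7}; (5,1)→{1,4}. Safe: 2, 3. Place at column 3.
Row 3: attacked by (1,6)→{4,6}; (2,3)→{2,3,4}; (5,1)→{1,3}. Safe: 5, 7. Place at column 7.
Row 4: attacked by (1,6)→{3,6}; (2,3)→{1,3,5}; (3,7)→{6,7}; (5,1)→{1,2}. Safe: 4. Place at column 4.
Row 6: attacked by (1,6)→{1,6}; (2,3)→{3,7}; (3,7)→{4,7}; (4,4)→{2,4,6}; (5,1)→{1,2}. Safe: 5. Place at column 5.
Row 7: attacked by (1,6)→{6}; (2,3)→{3}; (3,7)→{3,7}; (4,4)→{1,4,7}; (5,1)→{1,3}; (6,5)→{4,5,6}. Safe: 2. Place at column 2.
Columns [6, 3, 7, 4, 1, 5, 2], r−c [-5, -1, -4, 0, 4, 1, 5], r+c [7, 5, 10, 8, 6, 11, 9] are all distinct, so no two queens attack.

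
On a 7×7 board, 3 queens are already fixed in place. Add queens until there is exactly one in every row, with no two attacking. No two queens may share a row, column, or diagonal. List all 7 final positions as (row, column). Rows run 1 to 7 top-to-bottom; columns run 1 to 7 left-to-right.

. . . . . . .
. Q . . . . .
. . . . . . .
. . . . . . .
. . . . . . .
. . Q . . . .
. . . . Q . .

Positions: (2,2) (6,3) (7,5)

(1,7) (2,2) (3,4) (4,6) (5,1) (6,3) (7,5)

Row 1: attacked by (2,2)→{1,2,3}; (6,3)→{3}; (7,5)→{5}. Safe: 4, 6, 7. Place at column 7.
Row 3: attacked by (1,7)→{5,7}; (2,2)→{1,2,3}; (6,3)→{3,6}; (7,5)→{1,5}. Safe: 4. Place at column 4.
Row 4: attacked by (1,7)→{4,7}; (2,2)→{2,4}; (3,4)→{3,4,5}; (6,3)→{1,3,5}; (7,5)→{2,5}. Safe: 6. Place at column 6.
Row 5: attacked by (1,7)→{3,7}; (2,2)→{2,5}; (3,4)→{2,4,6}; (4,6)→{5,6,7}; (6,3)→{2,3,4}; (7,5)→{3,5,7}. Safe: 1. Place at column 1.
Columns [7, 2, 4, 6, 1, 3, 5], r−c [-6, 0, -1, -2, 4, 3, 2], r+c [8, 4, 7, 10, 6, 9, 12] are all distinct, so no two queens attack.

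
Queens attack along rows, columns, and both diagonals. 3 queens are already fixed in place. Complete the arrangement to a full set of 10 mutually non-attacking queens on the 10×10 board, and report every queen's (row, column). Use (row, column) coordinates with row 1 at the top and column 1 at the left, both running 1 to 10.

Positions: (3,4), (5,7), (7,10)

(1,8) (2,6) (3,4) (4,1) (5,7) (6,5) (7,10) (8,2) (9,9) (10,3)

Row 1: attacked by (3,4)→{2,4,6}; (5,7)→{3,7}; (7,10)→{4,10}. Safe: 1, 5, 8, 9. Place at column 8.
Row 2: attacked by (1,8)→{7,8,9}; (3,4)→{3,4,5}; (5,7)→{4,7,10}; (7,10)→{5,10}. Safe: 1, 2, 6. Place at column 6.
Row 4: attacked by (1,8)→{5,8}; (2,6)→{4,6,8}; (3,4)→{3,4,5}; (5,7)→{6,7,8}; (7,10)→{7,10}. Safe: 1, 2, 9. Place at column 1.
Row 6: attacked by (1,8)→{3,8}; (2,6)→{2,6,10}; (3,4)→{1,4,7}; (4,1)→{1,3}; (5,7)→{6,7,8}; (7,10)→{9,10}. Safe: 5. Place at column 5.
Row 8: attacked by (1,8)→{1,8}; (2,6)→{6}; (3,4)→{4,9}; (4,1)→{1,5}; (5,7)→{4,7,10}; (6,5)→{3,5,7}; (7,10)→{9,10}. Safe: 2. Place at column 2.
Row 9: attacked by (1,8)→{8}; (2,6)→{6}; (3,4)→{4,10}; (4,1)→{1,6}; (5,7)→{3,7}; (6,5)→{2,5,8}; (7,10)→{8,10}; (8,2)→{1,2,3}. Safe: 9. Place at column 9.
Row 10: attacked by (1,8)→{8}; (2,6)→{6}; (3,4)→{4}; (4,1)→{1,7}; (5,7)→{2,7}; (6,5)→{1,5,9}; (7,10)→{7,10}; (8,2)→{2,4}; (9,9)→{8,9,10}. Safe: 3. Place at column 3.
Columns [8, 6, 4, 1, 7, 5, 10, 2, 9, 3], r−c [-7, -4, -1, 3, -2, 1, -3, 6, 0, 7], r+c [9, 8, 7, 5, 12, 11, 17, 10, 18, 13] are all distinct, so no two queens attack.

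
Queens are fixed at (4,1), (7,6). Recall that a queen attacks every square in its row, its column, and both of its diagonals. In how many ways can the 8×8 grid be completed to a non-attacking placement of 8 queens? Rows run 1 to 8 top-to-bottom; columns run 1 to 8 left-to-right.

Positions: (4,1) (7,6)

3

Branch on row 1: col 2 → 1; col 3 → 0; col 5 → 2; col 7 → 0; col 8 → 0.
Sum: 1 + 0 + 2 + 0 + 0 = 3.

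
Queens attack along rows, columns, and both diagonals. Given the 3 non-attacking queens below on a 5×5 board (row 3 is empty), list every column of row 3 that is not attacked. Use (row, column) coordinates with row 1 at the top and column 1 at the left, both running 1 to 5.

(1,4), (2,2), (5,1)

columns 5

(1,4) attacks row 3 at column 4 and diagonals 2.
(2,2) attacks row 3 at column 2 and diagonals 1, 3.
(5,1) attacks row 3 at column 1 and diagonals 3.
Attacked columns: {1, 2, 3, 4}. Safe: {5}.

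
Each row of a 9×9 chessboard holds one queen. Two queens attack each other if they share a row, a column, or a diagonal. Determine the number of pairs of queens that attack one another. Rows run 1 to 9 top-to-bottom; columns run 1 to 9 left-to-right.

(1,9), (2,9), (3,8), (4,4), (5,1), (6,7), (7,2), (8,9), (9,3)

Same column: (1,9)–(2,9) (column 9); (1,9)–(8,9) (column 9); (2,9)–(8,9) (column 9).
Same diagonal: (2,9)–(3,8) (|2−3| = |9−8| = 1); (6,7)–(8,9) (|6−8| = |7−9| = 2).
Total attacking pairs: 5.

5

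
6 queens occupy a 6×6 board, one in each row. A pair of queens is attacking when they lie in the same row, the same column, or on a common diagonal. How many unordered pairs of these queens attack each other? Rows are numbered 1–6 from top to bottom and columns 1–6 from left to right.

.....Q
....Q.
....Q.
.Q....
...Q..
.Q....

4

Same column: (2,5)–(3,5) (column 5); (4,2)–(6,2) (column 2).
Same diagonal: (1,6)–(2,5) (|1−2| = |6−5| = 1); (3,5)–(6,2) (|3−6| = |5−2| = 3).
Total attacking pairs: 4.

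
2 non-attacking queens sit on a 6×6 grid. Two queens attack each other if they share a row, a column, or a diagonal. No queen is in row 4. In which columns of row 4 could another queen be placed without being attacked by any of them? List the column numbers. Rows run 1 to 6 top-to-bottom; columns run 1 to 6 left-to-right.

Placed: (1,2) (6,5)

columns 1, 4, 6

(1,2) attacks row 4 at column 2 and diagonals 5.
(6,5) attacks row 4 at column 5 and diagonals 3.
Attacked columns: {2, 3, 5}. Safe: {1, 4, 6}.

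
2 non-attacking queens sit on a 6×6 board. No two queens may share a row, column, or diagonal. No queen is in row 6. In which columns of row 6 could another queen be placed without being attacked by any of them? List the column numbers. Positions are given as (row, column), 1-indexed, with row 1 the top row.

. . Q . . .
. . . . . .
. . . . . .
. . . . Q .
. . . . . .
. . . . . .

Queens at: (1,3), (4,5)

columns 1, 2, 4, 6

(1,3) attacks row 6 at column 3.
(4,5) attacks row 6 at column 5 and diagonals 3.
Attacked columns: {3, 5}. Safe: {1, 2, 4, 6}.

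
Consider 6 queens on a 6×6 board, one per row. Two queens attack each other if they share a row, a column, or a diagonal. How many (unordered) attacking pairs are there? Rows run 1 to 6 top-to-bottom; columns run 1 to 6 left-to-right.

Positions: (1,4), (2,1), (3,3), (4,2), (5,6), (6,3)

2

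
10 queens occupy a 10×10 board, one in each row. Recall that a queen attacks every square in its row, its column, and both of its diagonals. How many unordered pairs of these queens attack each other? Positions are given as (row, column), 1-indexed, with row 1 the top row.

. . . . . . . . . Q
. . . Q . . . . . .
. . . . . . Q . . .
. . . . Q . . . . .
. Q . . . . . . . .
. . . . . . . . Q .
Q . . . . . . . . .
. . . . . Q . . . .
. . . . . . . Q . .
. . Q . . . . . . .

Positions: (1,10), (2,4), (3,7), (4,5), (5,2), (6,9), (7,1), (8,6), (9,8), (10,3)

0

All columns are distinct and no two queens satisfy |Δrow| = |Δcol|, so no pair attacks.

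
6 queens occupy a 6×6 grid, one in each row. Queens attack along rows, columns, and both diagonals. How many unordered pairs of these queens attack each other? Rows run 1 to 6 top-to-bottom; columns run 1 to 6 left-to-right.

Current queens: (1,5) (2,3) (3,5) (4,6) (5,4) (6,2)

3

Same column: (1,5)–(3,5) (column 5).
Same diagonal: (3,5)–(4,6) (|3−4| = |5−6| = 1); (3,5)–(6,2) (|3−6| = |5−2| = 3).
Total attacking pairs: 3.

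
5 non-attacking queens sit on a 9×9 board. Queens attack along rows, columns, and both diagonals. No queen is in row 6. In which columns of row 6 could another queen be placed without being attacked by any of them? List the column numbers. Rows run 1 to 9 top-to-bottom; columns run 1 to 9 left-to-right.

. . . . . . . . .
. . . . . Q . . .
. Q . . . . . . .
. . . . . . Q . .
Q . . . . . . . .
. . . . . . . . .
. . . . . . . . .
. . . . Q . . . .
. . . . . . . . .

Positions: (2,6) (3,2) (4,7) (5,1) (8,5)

(2,6) attacks row 6 at column 6 and diagonals 2.
(3,2) attacks row 6 at column 2 and diagonals 5.
(4,7) attacks row 6 at column 7 and diagonals 5, 9.
(5,1) attacks row 6 at column 1 and diagonals 2.
(8,5) attacks row 6 at column 5 and diagonals 3, 7.
Attacked columns: {1, 2, 3, 5, 6, 7, 9}. Safe: {4, 8}.

columns 4, 8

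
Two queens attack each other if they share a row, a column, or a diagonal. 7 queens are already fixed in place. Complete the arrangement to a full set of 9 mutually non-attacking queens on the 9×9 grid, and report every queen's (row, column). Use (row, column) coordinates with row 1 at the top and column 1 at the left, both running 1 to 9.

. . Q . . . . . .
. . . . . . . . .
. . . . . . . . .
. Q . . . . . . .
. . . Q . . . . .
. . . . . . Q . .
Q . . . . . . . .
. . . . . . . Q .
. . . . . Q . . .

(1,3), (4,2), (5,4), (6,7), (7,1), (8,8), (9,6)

(1,3) (2,5) (3,9) (4,2) (5,4) (6,7) (7,1) (8,8) (9,6)

Row 2: attacked by (1,3)→{2,3,4}; (4,2)→{2,4}; (5,4)→{1,4,7}; (6,7)→{3,7}; (7,1)→{1,6}; (8,8)→{2,8}; (9,6)→{6}. Safe: 5, 9. Place at column 5.
Row 3: attacked by (1,3)→{1,3,5}; (2,5)→{4,5,6}; (4,2)→{1,2,3}; (5,4)→{2,4,6}; (6,7)→{4,7}; (7,1)→{1,5}; (8,8)→{3,8}; (9,6)→{6}. Safe: 9. Place at column 9.
Columns [3, 5, 9, 2, 4, 7, 1, 8, 6], r−c [-2, -3, -6, 2, 1, -1, 6, 0, 3], r+c [4, 7, 12, 6, 9, 13, 8, 16, 15] are all distinct, so no two queens attack.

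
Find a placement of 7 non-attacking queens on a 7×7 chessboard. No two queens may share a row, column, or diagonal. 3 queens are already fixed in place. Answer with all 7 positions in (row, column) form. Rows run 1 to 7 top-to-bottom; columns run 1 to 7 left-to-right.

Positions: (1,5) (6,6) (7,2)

(1,5) (2,1) (3,4) (4,7) (5,3) (6,6) (7,2)

Row 2: attacked by (1,5)→{4,5,6}; (6,6)→{2,6}; (7,2)→{2,7}. Safe: 1, 3. Place at column 1.
Row 3: attacked by (1,5)→{3,5,7}; (2,1)→{1,2}; (6,6)→{3,6}; (7,2)→{2,6}. Safe: 4. Place at column 4.
Row 4: attacked by (1,5)→{2,5}; (2,1)→{1,3}; (3,4)→{3,4,5}; (6,6)→{4,6}; (7,2)→{2,5}. Safe: 7. Place at column 7.
Row 5: attacked by (1,5)→{1,5}; (2,1)→{1,4}; (3,4)→{2,4,6}; (4,7)→{6,7}; (6,6)→{5,6,7}; (7,2)→{2,4}. Safe: 3. Place at column 3.
Columns [5, 1, 4, 7, 3, 6, 2], r−c [-4, 1, -1, -3, 2, 0, 5], r+c [6, 3, 7, 11, 8, 12, 9] are all distinct, so no two queens attack.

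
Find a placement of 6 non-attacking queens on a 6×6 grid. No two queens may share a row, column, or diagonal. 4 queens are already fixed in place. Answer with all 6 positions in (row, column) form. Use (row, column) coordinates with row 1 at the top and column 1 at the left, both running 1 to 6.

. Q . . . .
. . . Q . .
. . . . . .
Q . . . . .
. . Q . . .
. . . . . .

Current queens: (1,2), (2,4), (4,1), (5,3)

(1,2) (2,4) (3,6) (4,1) (5,3) (6,5)

Row 3: attacked by (1,2)→{2,4}; (2,4)→{3,4,5}; (4,1)→{1,2}; (5,3)→{1,3,5}. Safe: 6. Place at column 6.
Row 6: attacked by (1,2)→{2}; (2,4)→{4}; (3,6)→{3,6}; (4,1)→{1,3}; (5,3)→{2,3,4}. Safe: 5. Place at column 5.
Columns [2, 4, 6, 1, 3, 5], r−c [-1, -2, -3, 3, 2, 1], r+c [3, 6, 9, 5, 8, 11] are all distinct, so no two queens attack.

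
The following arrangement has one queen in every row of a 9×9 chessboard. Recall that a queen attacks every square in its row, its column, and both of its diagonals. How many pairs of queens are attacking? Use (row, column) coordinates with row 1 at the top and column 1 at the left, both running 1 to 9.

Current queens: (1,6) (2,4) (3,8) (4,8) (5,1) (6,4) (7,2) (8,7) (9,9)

Same column: (2,4)–(6,4) (column 4); (3,8)–(4,8) (column 8).
Same diagonal: (1,6)–(3,8) (|1−3| = |6−8| = 2); (2,4)–(5,1) (|2−5| = |4−1| = 3).
Total attacking pairs: 4.

4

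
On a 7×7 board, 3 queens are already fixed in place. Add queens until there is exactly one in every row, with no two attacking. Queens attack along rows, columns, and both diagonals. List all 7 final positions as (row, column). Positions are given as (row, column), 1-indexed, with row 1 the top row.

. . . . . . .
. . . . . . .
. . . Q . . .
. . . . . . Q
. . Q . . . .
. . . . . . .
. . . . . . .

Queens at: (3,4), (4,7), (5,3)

(1,5) (2,1) (3,4) (4,7) (5,3) (6,6) (7,2)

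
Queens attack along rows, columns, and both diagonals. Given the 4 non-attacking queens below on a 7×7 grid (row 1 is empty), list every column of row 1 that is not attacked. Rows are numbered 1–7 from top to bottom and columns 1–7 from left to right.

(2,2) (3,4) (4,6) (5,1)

(2,2) attacks row 1 at column 2 and diagonals 1, 3.
(3,4) attacks row 1 at column 4 and diagonals 2, 6.
(4,6) attacks row 1 at column 6 and diagonals 3.
(5,1) attacks row 1 at column 1 and diagonals 5.
Attacked columns: {1, 2, 3, 4, 5, 6}. Safe: {7}.

columns 7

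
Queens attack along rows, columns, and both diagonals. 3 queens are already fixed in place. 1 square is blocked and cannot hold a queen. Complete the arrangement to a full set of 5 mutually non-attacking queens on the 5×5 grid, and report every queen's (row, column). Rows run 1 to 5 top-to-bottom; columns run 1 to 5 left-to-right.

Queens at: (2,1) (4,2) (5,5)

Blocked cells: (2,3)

(1,3) (2,1) (3,4) (4,2) (5,5)

Row 1: attacked by (2,1)→{1,2}; (4,2)→{2,5}; (5,5)→{1,5}. Safe: 3, 4. Place at column 3.
Row 3: attacked by (1,3)→{1,3,5}; (2,1)→{1,2}; (4,2)→{1,2,3}; (5,5)→{3,5}. Safe: 4. Place at column 4.
Columns [3, 1, 4, 2, 5], r−c [-2, 1, -1, 2, 0], r+c [4, 3, 7, 6, 10] are all distinct, so no two queens attack.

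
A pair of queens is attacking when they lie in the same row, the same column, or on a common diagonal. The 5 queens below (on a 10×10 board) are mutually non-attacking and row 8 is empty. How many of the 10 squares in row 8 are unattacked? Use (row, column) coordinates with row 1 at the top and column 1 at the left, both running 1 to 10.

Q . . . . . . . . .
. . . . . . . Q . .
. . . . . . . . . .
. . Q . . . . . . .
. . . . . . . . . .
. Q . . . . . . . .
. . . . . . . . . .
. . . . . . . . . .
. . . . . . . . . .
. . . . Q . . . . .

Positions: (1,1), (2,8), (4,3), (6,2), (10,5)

3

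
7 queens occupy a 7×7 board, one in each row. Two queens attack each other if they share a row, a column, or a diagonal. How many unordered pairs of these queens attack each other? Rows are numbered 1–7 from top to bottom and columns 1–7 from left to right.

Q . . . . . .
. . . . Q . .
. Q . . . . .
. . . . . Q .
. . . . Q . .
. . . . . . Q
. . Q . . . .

Same column: (2,5)–(5,5) (column 5).
Same diagonal: (1,1)–(5,5) (|1−5| = |1−5| = 4); (4,6)–(5,5) (|4−5| = |6−5| = 1); (4,6)–(7,3) (|4−7| = |6−3| = 3); (5,5)–(7,3) (|5−7| = |5−3| = 2).
Total attacking pairs: 5.

5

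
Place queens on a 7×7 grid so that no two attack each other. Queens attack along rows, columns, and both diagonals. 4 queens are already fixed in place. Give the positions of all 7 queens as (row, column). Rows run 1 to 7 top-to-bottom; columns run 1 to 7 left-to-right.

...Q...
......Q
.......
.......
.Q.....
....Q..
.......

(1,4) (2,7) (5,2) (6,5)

(1,4) (2,7) (3,3) (4,6) (5,2) (6,5) (7,1)

Row 3: attacked by (1,4)→{2,4,6}; (2,7)→{6,7}; (5,2)→{2,4}; (6,5)→{2,5}. Safe: 1, 3. Place at column 3.
Row 4: attacked by (1,4)→{1,4,7}; (2,7)→{5,7}; (3,3)→{2,3,4}; (5,2)→{1,2,3}; (6,5)→{3,5,7}. Safe: 6. Place at column 6.
Row 7: attacked by (1,4)→{4}; (2,7)→{2,7}; (3,3)→{3,7}; (4,6)→{3,6}; (5,2)→{2,4}; (6,5)→{4,5,6}. Safe: 1. Place at column 1.
Columns [4, 7, 3, 6, 2, 5, 1], r−c [-3, -5, 0, -2, 3, 1, 6], r+c [5, 9, 6, 10, 7, 11, 8] are all distinct, so no two queens attack.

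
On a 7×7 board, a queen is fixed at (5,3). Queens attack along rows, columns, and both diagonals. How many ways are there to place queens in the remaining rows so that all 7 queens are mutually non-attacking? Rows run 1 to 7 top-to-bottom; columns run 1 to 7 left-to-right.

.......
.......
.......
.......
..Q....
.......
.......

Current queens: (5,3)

Branch on row 1: col 1 → 1; col 2 → 1; col 4 → 1; col 5 → 2; col 6 → 1.
Sum: 1 + 1 + 1 + 2 + 1 = 6.

6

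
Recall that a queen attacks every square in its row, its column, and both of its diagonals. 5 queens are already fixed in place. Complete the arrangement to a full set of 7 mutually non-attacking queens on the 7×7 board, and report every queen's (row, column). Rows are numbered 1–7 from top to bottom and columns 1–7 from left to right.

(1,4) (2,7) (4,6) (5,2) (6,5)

(1,4) (2,7) (3,3) (4,6) (5,2) (6,5) (7,1)

Row 3: attacked by (1,4)→{2,4,6}; (2,7)→{6,7}; (4,6)→{5,6,7}; (5,2)→{2,4}; (6,5)→{2,5}. Safe: 1, 3. Place at column 3.
Row 7: attacked by (1,4)→{4}; (2,7)→{2,7}; (3,3)→{3,7}; (4,6)→{3,6}; (5,2)→{2,4}; (6,5)→{4,5,6}. Safe: 1. Place at column 1.
Columns [4, 7, 3, 6, 2, 5, 1], r−c [-3, -5, 0, -2, 3, 1, 6], r+c [5, 9, 6, 10, 7, 11, 8] are all distinct, so no two queens attack.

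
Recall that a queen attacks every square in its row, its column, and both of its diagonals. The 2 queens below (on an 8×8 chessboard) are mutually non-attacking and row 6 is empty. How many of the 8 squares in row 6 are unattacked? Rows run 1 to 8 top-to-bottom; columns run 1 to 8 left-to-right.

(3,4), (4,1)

(3,4) attacks row 6 at column 4 and diagonals 1, 7.
(4,1) attacks row 6 at column 1 and diagonals 3.
Attacked columns: {1, 3, 4, 7}. Safe: {2, 5, 6, 8}.

4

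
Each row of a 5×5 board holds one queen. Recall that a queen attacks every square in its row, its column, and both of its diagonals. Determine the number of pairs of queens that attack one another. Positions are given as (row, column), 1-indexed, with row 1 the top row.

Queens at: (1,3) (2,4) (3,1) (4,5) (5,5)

3

Same column: (4,5)–(5,5) (column 5).
Same diagonal: (1,3)–(2,4) (|1−2| = |3−4| = 1); (1,3)–(3,1) (|1−3| = |3−1| = 2).
Total attacking pairs: 3.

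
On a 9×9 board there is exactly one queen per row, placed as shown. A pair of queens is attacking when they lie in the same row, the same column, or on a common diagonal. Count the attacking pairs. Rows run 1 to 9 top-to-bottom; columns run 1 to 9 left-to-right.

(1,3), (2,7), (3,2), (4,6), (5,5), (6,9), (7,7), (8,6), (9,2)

7

Same column: (2,7)–(7,7) (column 7); (3,2)–(9,2) (column 2); (4,6)–(8,6) (column 6).
Same diagonal: (1,3)–(4,6) (|1−4| = |3−6| = 3); (4,6)–(5,5) (|4−5| = |6−5| = 1); (5,5)–(7,7) (|5−7| = |5−7| = 2); (7,7)–(8,6) (|7−8| = |7−6| = 1).
Total attacking pairs: 7.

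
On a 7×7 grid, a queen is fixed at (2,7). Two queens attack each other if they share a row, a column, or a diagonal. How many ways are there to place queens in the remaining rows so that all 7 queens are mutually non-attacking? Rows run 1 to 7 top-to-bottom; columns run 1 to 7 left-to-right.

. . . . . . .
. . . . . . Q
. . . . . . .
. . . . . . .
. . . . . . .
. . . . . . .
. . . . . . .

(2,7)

7

Branch on row 1: col 1 → 0; col 2 → 1; col 3 → 2; col 4 → 2; col 5 → 2.
Sum: 0 + 1 + 2 + 2 + 2 = 7.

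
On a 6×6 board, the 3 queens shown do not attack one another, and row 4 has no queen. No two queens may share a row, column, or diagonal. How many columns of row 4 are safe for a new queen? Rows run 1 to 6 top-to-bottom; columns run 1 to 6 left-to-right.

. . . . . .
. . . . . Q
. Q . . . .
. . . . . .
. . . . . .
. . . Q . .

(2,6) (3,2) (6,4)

(2,6) attacks row 4 at column 6 and diagonals 4.
(3,2) attacks row 4 at column 2 and diagonals 1, 3.
(6,4) attacks row 4 at column 4 and diagonals 2, 6.
Attacked columns: {1, 2, 3, 4, 6}. Safe: {5}.

1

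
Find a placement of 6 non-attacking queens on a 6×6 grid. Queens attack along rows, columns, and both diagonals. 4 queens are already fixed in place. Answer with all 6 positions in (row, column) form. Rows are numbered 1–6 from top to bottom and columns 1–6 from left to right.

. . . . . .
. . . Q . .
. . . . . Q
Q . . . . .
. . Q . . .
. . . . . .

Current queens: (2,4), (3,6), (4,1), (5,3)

Row 1: attacked by (2,4)→{3,4,5}; (3,6)→{4,6}; (4,1)→{1,4}; (5,3)→{3}. Safe: 2. Place at column 2.
Row 6: attacked by (1,2)→{2}; (2,4)→{4}; (3,6)→{3,6}; (4,1)→{1,3}; (5,3)→{2,3,4}. Safe: 5. Place at column 5.
Columns [2, 4, 6, 1, 3, 5], r−c [-1, -2, -3, 3, 2, 1], r+c [3, 6, 9, 5, 8, 11] are all distinct, so no two queens attack.

(1,2) (2,4) (3,6) (4,1) (5,3) (6,5)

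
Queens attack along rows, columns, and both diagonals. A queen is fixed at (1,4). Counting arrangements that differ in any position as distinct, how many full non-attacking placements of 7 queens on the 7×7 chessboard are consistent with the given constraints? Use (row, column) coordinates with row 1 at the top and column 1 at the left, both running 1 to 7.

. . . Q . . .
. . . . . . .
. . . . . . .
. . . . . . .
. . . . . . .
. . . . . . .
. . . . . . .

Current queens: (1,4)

6

Branch on row 2: col 1 → 2; col 2 → 1; col 6 → 1; col 7 → 2.
Sum: 2 + 1 + 1 + 2 = 6.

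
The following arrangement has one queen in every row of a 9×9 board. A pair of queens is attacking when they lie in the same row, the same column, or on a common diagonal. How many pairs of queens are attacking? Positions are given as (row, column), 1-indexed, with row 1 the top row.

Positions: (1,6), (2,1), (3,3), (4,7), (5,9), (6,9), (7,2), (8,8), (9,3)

4

Same column: (3,3)–(9,3) (column 3); (5,9)–(6,9) (column 9).
Same diagonal: (3,3)–(8,8) (|3−8| = |3−8| = 5); (4,7)–(6,9) (|4−6| = |7−9| = 2).
Total attacking pairs: 4.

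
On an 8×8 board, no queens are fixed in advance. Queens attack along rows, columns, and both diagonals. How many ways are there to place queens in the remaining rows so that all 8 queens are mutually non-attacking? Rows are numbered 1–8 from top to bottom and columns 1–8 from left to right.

Branch on row 1: col 1 → 4; col 2 → 8; col 3 → 16; col 4 → 18; col 5 → 18; col 6 → 16; col 7 → 8; col 8 → 4.
Sum: 4 + 8 + 16 + 18 + 18 + 16 + 8 + 4 = 92.
(This is the classic 8-queens count.)

92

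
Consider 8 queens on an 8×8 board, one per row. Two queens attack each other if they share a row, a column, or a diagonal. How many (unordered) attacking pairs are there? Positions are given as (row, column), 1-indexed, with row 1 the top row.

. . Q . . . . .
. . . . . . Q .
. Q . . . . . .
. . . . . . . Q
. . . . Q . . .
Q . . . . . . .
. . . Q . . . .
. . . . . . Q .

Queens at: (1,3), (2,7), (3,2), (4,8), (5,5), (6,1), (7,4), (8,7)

Same column: (2,7)–(8,7) (column 7).
Same diagonal: (3,2)–(8,7) (|3−8| = |2−7| = 5).
Total attacking pairs: 2.

2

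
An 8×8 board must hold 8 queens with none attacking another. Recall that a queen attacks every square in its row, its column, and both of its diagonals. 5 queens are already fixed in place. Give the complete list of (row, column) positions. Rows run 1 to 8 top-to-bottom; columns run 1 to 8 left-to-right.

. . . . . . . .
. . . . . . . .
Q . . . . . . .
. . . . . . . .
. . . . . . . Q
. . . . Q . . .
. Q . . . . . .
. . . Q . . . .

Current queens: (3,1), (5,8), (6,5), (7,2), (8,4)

Row 1: attacked by (3,1)→{1,3}; (5,8)→{4,8}; (6,5)→{5}; (7,2)→{2,8}; (8,4)→{4}. Safe: 6, 7. Place at column 7.
Row 2: attacked by (1,7)→{6,7,8}; (3,1)→{1,2}; (5,8)→{5,8}; (6,5)→{1,5}; (7,2)→{2,7}; (8,4)→{4}. Safe: 3. Place at column 3.
Row 4: attacked by (1,7)→{4,7}; (2,3)→{1,3,5}; (3,1)→{1,2}; (5,8)→{7,8}; (6,5)→{3,5,7}; (7,2)→{2,5}; (8,4)→{4,8}. Safe: 6. Place at column 6.
Columns [7, 3, 1, 6, 8, 5, 2, 4], r−c [-6, -1, 2, -2, -3, 1, 5, 4], r+c [8, 5, 4, 10, 13, 11, 9, 12] are all distinct, so no two queens attack.

(1,7) (2,3) (3,1) (4,6) (5,8) (6,5) (7,2) (8,4)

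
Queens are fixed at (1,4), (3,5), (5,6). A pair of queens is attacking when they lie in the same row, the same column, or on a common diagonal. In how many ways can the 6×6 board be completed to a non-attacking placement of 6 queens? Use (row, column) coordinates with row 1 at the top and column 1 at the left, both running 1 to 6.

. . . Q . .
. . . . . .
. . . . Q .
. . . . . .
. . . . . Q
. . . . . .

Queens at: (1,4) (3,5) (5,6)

Branch on row 2: col 1 → 1; col 2 → 0.
Sum: 1 + 0 = 1.

1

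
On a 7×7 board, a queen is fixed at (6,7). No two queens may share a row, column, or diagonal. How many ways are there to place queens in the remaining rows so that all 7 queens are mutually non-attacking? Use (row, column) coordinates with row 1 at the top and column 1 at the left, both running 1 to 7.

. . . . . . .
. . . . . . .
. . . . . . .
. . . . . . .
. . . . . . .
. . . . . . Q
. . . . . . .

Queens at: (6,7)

Branch on row 1: col 1 → 1; col 3 → 2; col 4 → 2; col 5 → 1; col 6 → 1.
Sum: 1 + 2 + 2 + 1 + 1 = 7.

7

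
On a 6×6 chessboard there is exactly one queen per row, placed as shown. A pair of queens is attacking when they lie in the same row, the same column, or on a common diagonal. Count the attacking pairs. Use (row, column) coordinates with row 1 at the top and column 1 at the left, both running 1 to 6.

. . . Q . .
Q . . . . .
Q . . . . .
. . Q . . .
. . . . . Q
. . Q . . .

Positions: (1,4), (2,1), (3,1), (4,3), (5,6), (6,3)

3

Same column: (2,1)–(3,1) (column 1); (4,3)–(6,3) (column 3).
Same diagonal: (2,1)–(4,3) (|2−4| = |1−3| = 2).
Total attacking pairs: 3.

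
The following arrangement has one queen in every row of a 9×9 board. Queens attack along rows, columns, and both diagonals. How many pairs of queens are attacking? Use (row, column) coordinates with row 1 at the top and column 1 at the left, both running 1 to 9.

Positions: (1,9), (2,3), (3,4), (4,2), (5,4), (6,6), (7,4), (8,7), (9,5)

5

Same column: (3,4)–(5,4) (column 4); (3,4)–(7,4) (column 4); (5,4)–(7,4) (column 4).
Same diagonal: (2,3)–(3,4) (|2−3| = |3−4| = 1); (5,4)–(8,7) (|5−8| = |4−7| = 3).
Total attacking pairs: 5.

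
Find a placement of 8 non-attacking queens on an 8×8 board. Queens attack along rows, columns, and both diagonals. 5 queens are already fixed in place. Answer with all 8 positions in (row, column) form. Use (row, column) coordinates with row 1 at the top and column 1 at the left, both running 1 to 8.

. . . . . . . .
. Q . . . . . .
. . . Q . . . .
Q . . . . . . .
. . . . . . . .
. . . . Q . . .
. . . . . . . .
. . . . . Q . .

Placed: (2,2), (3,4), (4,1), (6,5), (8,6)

Row 1: attacked by (2,2)→{1,2,3}; (3,4)→{2,4,6}; (4,1)→{1,4}; (6,5)→{5}; (8,6)→{6}. Safe: 7, 8. Place at column 8.
Row 5: attacked by (1,8)→{4,8}; (2,2)→{2,5}; (3,4)→{2,4,6}; (4,1)→{1,2}; (6,5)→{4,5,6}; (8,6)→{3,6}. Safe: 7. Place at column 7.
Row 7: attacked by (1,8)→{2,8}; (2,2)→{2,7}; (3,4)→{4,8}; (4,1)→{1,4}; (5,7)→{5,7}; (6,5)→{4,5,6}; (8,6)→{5,6,7}. Safe: 3. Place at column 3.
Columns [8, 2, 4, 1, 7, 5, 3, 6], r−c [-7, 0, -1, 3, -2, 1, 4, 2], r+c [9, 4, 7, 5, 12, 11, 10, 14] are all distinct, so no two queens attack.

(1,8) (2,2) (3,4) (4,1) (5,7) (6,5) (7,3) (8,6)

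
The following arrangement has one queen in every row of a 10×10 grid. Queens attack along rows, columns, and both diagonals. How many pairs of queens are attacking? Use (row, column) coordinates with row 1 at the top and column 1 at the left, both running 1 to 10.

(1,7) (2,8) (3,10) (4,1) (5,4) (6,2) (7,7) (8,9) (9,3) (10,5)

3

Same column: (1,7)–(7,7) (column 7).
Same diagonal: (1,7)–(2,8) (|1−2| = |7−8| = 1); (1,7)–(6,2) (|1−6| = |7−2| = 5).
Total attacking pairs: 3.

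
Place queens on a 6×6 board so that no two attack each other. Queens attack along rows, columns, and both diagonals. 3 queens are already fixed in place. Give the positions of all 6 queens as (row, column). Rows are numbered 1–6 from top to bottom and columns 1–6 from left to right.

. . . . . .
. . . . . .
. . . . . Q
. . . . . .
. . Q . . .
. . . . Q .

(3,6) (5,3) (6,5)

(1,2) (2,4) (3,6) (4,1) (5,3) (6,5)

Row 1: attacked by (3,6)→{4,6}; (5,3)→{3}; (6,5)→{5}. Safe: 1, 2. Place at column 2.
Row 2: attacked by (1,2)→{1,2,3}; (3,6)→{5,6}; (5,3)→{3,6}; (6,5)→{1,5}. Safe: 4. Place at column 4.
Row 4: attacked by (1,2)→{2,5}; (2,4)→{2,4,6}; (3,6)→{5,6}; (5,3)→{2,3,4}; (6,5)→{3,5}. Safe: 1. Place at column 1.
Columns [2, 4, 6, 1, 3, 5], r−c [-1, -2, -3, 3, 2, 1], r+c [3, 6, 9, 5, 8, 11] are all distinct, so no two queens attack.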